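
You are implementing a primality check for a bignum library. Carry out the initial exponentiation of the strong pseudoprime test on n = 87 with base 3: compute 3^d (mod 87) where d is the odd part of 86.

n − 1 = 86 = 2^1 · 43, so s = 1 and d = 43.
By repeated squaring, 3^43 ≡ 84 (mod 87).

84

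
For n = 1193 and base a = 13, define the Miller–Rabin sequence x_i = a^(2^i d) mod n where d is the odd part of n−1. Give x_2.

n − 1 = 1192 = 2^3 · 149, so s = 3 and d = 149.
x_0 = 13^149 mod 1193 = 186.
x_1 = 186^2 mod 1193 = 1192.
x_2 = 1192^2 mod 1193 = 1.

1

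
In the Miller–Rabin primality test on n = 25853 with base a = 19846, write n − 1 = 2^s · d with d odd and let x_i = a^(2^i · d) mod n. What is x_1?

274

n − 1 = 25852 = 2^2 · 6463, so s = 2 and d = 6463.
x_0 = 19846^6463 mod 25853 = 21984.
x_1 = 21984^2 mod 25853 = 274.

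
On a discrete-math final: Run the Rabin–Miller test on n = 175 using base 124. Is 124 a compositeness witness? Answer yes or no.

no

n − 1 = 174 = 2^1 · 87, so s = 1 and d = 87.
x_0 = 124^87 mod 175 = 174.
x_0 = 174 ≡ −1, so 124 is not a witness.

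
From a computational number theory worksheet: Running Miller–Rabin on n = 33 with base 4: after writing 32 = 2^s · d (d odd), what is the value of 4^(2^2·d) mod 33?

25

n − 1 = 32 = 2^5 · 1, so s = 5 and d = 1.
x_0 = 4^1 mod 33 = 4.
x_1 = 4^2 mod 33 = 16.
x_2 = 16^2 mod 33 = 25.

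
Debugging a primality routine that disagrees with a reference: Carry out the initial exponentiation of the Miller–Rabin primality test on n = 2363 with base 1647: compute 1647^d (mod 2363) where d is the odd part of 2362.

n − 1 = 2362 = 2^1 · 1181, so s = 1 and d = 1181.
1647^1181 mod 2363 = 1651.

1651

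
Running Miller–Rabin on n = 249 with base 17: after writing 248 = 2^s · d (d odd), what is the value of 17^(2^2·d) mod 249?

n − 1 = 248 = 2^3 · 31, so s = 3 and d = 31.
x_0 = 17^31 mod 249 = 116.
x_1 = 116^2 mod 249 = 10.
x_2 = 10^2 mod 249 = 100.

100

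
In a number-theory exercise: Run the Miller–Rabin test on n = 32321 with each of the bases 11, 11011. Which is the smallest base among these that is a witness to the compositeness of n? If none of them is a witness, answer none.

n − 1 = 32320 = 2^6 · 505, so s = 6 and d = 505.
Base 11: x_0 = 11^505 mod 32321 = 5979. x_0 is neither 1 nor 32320, so continue squaring. x_1 = 5979^2 mod 32321 = 1415. x_2 = 1415^2 mod 32321 = 30644. x_3 = 30644^2 mod 32321 = 402. x_4 = 402^2 mod 32321 = 32320. x_4 ≡ −1, so 11 is not a witness.
Base 11011: x_0 = 11011^505 mod 32321 = 25024. x_0 is neither 1 nor 32320, so continue squaring. x_1 = 25024^2 mod 32321 = 13522. x_2 = 13522^2 mod 32321 = 4587. x_3 = 4587^2 mod 32321 = 31919. x_4 = 31919^2 mod 32321 = 32320. x_4 ≡ −1, so 11011 is not a witness.
No listed base is a witness for 32321.

none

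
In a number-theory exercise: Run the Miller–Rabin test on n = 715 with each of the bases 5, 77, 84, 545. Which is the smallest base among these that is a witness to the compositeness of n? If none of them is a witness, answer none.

n − 1 = 714 = 2^1 · 357, so s = 1 and d = 357.
Base 5: x_0 = 5^357 mod 715 = 135. x_0 ∉ {1, 714} and s = 1, so 5 is a Miller–Rabin witness and 715 is composite.
Base 77: x_0 = 77^357 mod 715 = 77. x_0 ∉ {1, 714} and s = 1, so 77 is a Miller–Rabin witness and 715 is composite.
Base 84: x_0 = 84^357 mod 715 = 369. x_0 ∉ {1, 714} and s = 1, so 84 is a Miller–Rabin witness and 715 is composite.
Base 545: x_0 = 545^357 mod 715 = 415. x_0 ∉ {1, 714} and s = 1, so 545 is a Miller–Rabin witness and 715 is composite.
The smallest witness among the given bases is 5.

5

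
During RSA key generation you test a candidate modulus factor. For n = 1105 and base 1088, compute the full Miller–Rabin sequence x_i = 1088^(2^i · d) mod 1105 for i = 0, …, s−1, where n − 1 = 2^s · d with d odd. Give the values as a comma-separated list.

833, 1054, 391, 391

n − 1 = 1104 = 2^4 · 69, so s = 4 and d = 69.
x_0 = 1088^69 mod 1105 = 833.
x_1 = 833^2 mod 1105 = 1054.
x_2 = 1054^2 mod 1105 = 391.
x_3 = 391^2 mod 1105 = 391.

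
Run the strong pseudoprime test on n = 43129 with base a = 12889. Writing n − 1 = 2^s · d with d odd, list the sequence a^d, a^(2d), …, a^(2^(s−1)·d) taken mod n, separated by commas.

n − 1 = 43128 = 2^3 · 5391, so s = 3 and d = 5391.
x_0 = 12889^5391 mod 43129 = 37270.
x_1 = 37270^2 mod 43129 = 40326.
x_2 = 40326^2 mod 43129 = 7331.

37270, 40326, 7331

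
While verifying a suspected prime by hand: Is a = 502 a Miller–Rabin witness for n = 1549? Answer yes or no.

no

n − 1 = 1548 = 2^2 · 387, so s = 2 and d = 387.
x_0 = 502^387 mod 1549 = 1.
x_0 = 1, so 502 is not a witness.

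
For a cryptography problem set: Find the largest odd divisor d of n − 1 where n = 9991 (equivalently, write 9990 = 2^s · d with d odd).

Halving: 9990 → 4995; 4995 is odd.
So 9990 = 2^1 · 4995.

4995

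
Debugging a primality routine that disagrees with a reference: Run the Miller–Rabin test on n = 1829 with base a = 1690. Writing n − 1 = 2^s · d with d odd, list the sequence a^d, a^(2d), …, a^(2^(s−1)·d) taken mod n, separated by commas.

n − 1 = 1828 = 2^2 · 457, so s = 2 and d = 457.
x_0 = 1690^457 mod 1829 = 1744.
x_1 = 1744^2 mod 1829 = 1738.

1744, 1738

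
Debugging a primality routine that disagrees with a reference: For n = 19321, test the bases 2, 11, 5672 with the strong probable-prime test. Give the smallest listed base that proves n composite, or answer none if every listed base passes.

2

n − 1 = 19320 = 2^3 · 2415, so s = 3 and d = 2415.
Base 2: x_0 = 2^2415 mod 19321 = 4308. x_0 is neither 1 nor 19320, so continue squaring. x_1 = 4308^2 mod 19321 = 10704. x_2 = 10704^2 mod 19321 = 2086. Reached i = s−1 = 2 without hitting −1: 2 is a Miller–Rabin witness and 19321 is composite.
Base 11: x_0 = 11^2415 mod 19321 = 12650. x_0 is neither 1 nor 19320, so continue squaring. x_1 = 12650^2 mod 19321 = 5978. x_2 = 5978^2 mod 19321 = 11955. Reached i = s−1 = 2 without hitting −1: 11 is a Miller–Rabin witness and 19321 is composite.
Base 5672: x_0 = 5672^2415 mod 19321 = 12928. x_0 is neither 1 nor 19320, so continue squaring. x_1 = 12928^2 mod 19321 = 6534. x_2 = 6534^2 mod 19321 = 13067. Reached i = s−1 = 2 without hitting −1: 5672 is a Miller–Rabin witness and 19321 is composite.
The smallest witness among the given bases is 2.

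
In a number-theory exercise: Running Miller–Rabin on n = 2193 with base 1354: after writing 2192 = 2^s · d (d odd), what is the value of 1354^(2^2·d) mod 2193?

n − 1 = 2192 = 2^4 · 137, so s = 4 and d = 137.
x_0 = 1354^137 mod 2193 = 1927.
x_1 = 1927^2 mod 2193 = 580.
x_2 = 580^2 mod 2193 = 871.

871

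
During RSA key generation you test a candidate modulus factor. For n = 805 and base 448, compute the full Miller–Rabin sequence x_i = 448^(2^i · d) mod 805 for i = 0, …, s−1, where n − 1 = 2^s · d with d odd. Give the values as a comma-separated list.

n − 1 = 804 = 2^2 · 201, so s = 2 and d = 201.
x_0 = 448^201 mod 805 = 273.
x_1 = 273^2 mod 805 = 469.

273, 469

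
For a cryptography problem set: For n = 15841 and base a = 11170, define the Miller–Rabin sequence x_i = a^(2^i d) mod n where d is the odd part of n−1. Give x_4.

1

n − 1 = 15840 = 2^5 · 495, so s = 5 and d = 495.
x_0 = 11170^495 mod 15841 = 13579.
x_1 = 13579^2 mod 15841 = 1.
x_2 = 1^2 mod 15841 = 1.
x_3 = 1^2 mod 15841 = 1.
x_4 = 1^2 mod 15841 = 1.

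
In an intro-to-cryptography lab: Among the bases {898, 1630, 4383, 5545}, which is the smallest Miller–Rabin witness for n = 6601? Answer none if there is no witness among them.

n − 1 = 6600 = 2^3 · 825, so s = 3 and d = 825.
Base 898: x_0 = 898^825 mod 6601 = 1. x_0 = 1, so 898 is not a witness.
Base 1630: x_0 = 1630^825 mod 6601 = 6600. x_0 = 6600 ≡ −1, so 1630 is not a witness.
Base 4383: x_0 = 4383^825 mod 6601 = 1. x_0 = 1, so 4383 is not a witness.
Base 5545: x_0 = 5545^825 mod 6601 = 1. x_0 = 1, so 5545 is not a witness.
No listed base is a witness for 6601.

none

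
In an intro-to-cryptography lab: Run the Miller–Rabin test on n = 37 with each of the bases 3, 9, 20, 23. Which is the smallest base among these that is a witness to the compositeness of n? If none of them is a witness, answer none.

n − 1 = 36 = 2^2 · 9, so s = 2 and d = 9.
Base 3: x_0 = 3^9 mod 37 = 36. x_0 = 36 ≡ −1, so 3 is not a witness.
Base 9: x_0 = 9^9 mod 37 = 1. x_0 = 1, so 9 is not a witness.
Base 20: x_0 = 20^9 mod 37 = 31. x_0 is neither 1 nor 36, so continue squaring. x_1 = 31^2 mod 37 = 36. x_1 ≡ −1, so 20 is not a witness.
Base 23: x_0 = 23^9 mod 37 = 6. x_0 is neither 1 nor 36, so continue squaring. x_1 = 6^2 mod 37 = 36. x_1 ≡ −1, so 23 is not a witness.
No listed base is a witness for 37.

none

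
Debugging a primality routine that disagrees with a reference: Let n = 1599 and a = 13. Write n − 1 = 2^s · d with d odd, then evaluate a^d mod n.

n − 1 = 1598 = 2^1 · 799, so s = 1 and d = 799.
Repeated squaring mod 1599: 13^1 ≡ 13, 13^2 ≡ 169, 13^4 ≡ 1378, 13^8 ≡ 871, 13^16 ≡ 715, 13^32 ≡ 1144, 13^64 ≡ 754, 13^128 ≡ 871, 13^256 ≡ 715, 13^512 ≡ 1144.
799 = 512 + 256 + 16 + 8 + 4 + 2 + 1, so 13^799 ≡ 1144·715·715·871·1378·169·13 ≡ 1495 (mod 1599).

1495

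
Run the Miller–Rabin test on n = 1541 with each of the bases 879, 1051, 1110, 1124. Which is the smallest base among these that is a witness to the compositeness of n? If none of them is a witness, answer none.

n − 1 = 1540 = 2^2 · 385, so s = 2 and d = 385.
Base 879: x_0 = 879^385 mod 1541 = 1540. x_0 = 1540 ≡ −1, so 879 is not a witness.
Base 1051: x_0 = 1051^385 mod 1541 = 507. x_0 is neither 1 nor 1540, so continue squaring. x_1 = 507^2 mod 1541 = 1243. Reached i = s−1 = 1 without hitting −1: 1051 is a Miller–Rabin witness and 1541 is composite.
Base 1110: x_0 = 1110^385 mod 1541 = 507. x_0 is neither 1 nor 1540, so continue squaring. x_1 = 507^2 mod 1541 = 1243. Reached i = s−1 = 1 without hitting −1: 1110 is a Miller–Rabin witness and 1541 is composite.
Base 1124: x_0 = 1124^385 mod 1541 = 1540. x_0 = 1540 ≡ −1, so 1124 is not a witness.
The smallest witness among the given bases is 1051.

1051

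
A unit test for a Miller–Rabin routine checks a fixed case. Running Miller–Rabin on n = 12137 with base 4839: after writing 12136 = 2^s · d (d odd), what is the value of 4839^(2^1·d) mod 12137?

872

n − 1 = 12136 = 2^3 · 1517, so s = 3 and d = 1517.
x_0 = 4839^1517 mod 12137 = 5548.
x_1 = 5548^2 mod 12137 = 872.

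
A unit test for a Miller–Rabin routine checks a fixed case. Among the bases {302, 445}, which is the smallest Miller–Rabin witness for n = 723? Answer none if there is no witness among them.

302

n − 1 = 722 = 2^1 · 361, so s = 1 and d = 361.
Base 302: x_0 = 302^361 mod 723 = 302. x_0 ∉ {1, 722} and s = 1, so 302 is a Miller–Rabin witness and 723 is composite.
Base 445: x_0 = 445^361 mod 723 = 37. x_0 ∉ {1, 722} and s = 1, so 445 is a Miller–Rabin witness and 723 is composite.
The smallest witness among the given bases is 302.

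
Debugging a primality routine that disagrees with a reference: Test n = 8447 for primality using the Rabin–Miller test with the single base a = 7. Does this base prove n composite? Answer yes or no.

no

n − 1 = 8446 = 2^1 · 4223, so s = 1 and d = 4223.
Repeated squaring mod 8447: 7^1 ≡ 7, 7^2 ≡ 49, 7^4 ≡ 2401, 7^8 ≡ 3947, 7^16 ≡ 2541, 7^32 ≡ 3173, 7^64 ≡ 7552, 7^128 ≡ 7007, 7^256 ≡ 4085, 7^512 ≡ 4400, 7^1024 ≡ 7923, 7^2048 ≡ 4272, 7^4096 ≡ 4464.
4223 = 4096 + 64 + 32 + 16 + 8 + 4 + 2 + 1, so 7^4223 ≡ 4464·7552·3173·2541·3947·2401·49·7 ≡ 1 (mod 8447).
x_0 = 7^4223 mod 8447 = 1.
x_0 = 1, so 7 is not a witness.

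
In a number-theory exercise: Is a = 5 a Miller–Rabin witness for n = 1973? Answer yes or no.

no

n − 1 = 1972 = 2^2 · 493, so s = 2 and d = 493.
x_0 = 5^493 mod 1973 = 259.
x_0 is neither 1 nor 1972, so continue squaring.
x_1 = 259^2 mod 1973 = 1972.
x_1 ≡ −1, so 5 is not a witness.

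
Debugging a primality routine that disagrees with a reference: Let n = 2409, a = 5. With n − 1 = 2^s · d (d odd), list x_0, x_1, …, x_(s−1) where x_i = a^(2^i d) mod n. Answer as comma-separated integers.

n − 1 = 2408 = 2^3 · 301, so s = 3 and d = 301.
x_0 = 5^301 mod 2409 = 2381.
x_1 = 2381^2 mod 2409 = 784.
x_2 = 784^2 mod 2409 = 361.

2381, 784, 361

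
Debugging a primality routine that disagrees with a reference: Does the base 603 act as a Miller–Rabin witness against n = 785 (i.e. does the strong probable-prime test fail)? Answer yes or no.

n − 1 = 784 = 2^4 · 49, so s = 4 and d = 49.
x_0 = 603^49 mod 785 = 228.
x_0 is neither 1 nor 784, so continue squaring.
x_1 = 228^2 mod 785 = 174.
x_2 = 174^2 mod 785 = 446.
x_3 = 446^2 mod 785 = 311.
Reached i = s−1 = 3 without hitting −1: 603 is a Miller–Rabin witness and 785 is composite.

yes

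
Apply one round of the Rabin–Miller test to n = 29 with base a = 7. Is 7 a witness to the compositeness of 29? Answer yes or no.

n − 1 = 28 = 2^2 · 7, so s = 2 and d = 7.
By repeated squaring, 7^7 ≡ 1 (mod 29).
x_0 = 7^7 mod 29 = 1.
x_0 = 1, so 7 is not a witness.

no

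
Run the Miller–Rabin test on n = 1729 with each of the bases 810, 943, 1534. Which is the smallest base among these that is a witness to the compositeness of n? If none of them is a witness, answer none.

943

n − 1 = 1728 = 2^6 · 27, so s = 6 and d = 27.
Base 810: x_0 = 810^27 mod 1729 = 1728. x_0 = 1728 ≡ −1, so 810 is not a witness.
Base 943: x_0 = 943^27 mod 1729 = 265. x_0 is neither 1 nor 1728, so continue squaring. x_1 = 265^2 mod 1729 = 1065. x_2 = 1065^2 mod 1729 = 1. x_2 = 1 but x_1 ≠ ±1, a nontrivial square root of 1 — 943 is a witness and 1729 is composite.
Base 1534: x_0 = 1534^27 mod 1729 = 1443. x_0 is neither 1 nor 1728, so continue squaring. x_1 = 1443^2 mod 1729 = 533. x_2 = 533^2 mod 1729 = 533. x_3 = 533^2 mod 1729 = 533. x_4 = 533^2 mod 1729 = 533. x_5 = 533^2 mod 1729 = 533. Reached i = s−1 = 5 without hitting −1: 1534 is a Miller–Rabin witness and 1729 is composite.
The smallest witness among the given bases is 943.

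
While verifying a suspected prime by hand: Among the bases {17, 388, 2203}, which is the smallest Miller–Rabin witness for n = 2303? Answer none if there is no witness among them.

n − 1 = 2302 = 2^1 · 1151, so s = 1 and d = 1151.
Base 17: x_0 = 17^1151 mod 2303 = 1615. x_0 ∉ {1, 2302} and s = 1, so 17 is a Miller–Rabin witness and 2303 is composite.
Base 388: x_0 = 388^1151 mod 2303 = 1657. x_0 ∉ {1, 2302} and s = 1, so 388 is a Miller–Rabin witness and 2303 is composite.
Base 2203: x_0 = 2203^1151 mod 2303 = 934. x_0 ∉ {1, 2302} and s = 1, so 2203 is a Miller–Rabin witness and 2303 is composite.
The smallest witness among the given bases is 17.

17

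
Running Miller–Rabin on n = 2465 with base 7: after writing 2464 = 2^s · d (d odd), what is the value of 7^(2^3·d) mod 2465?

n − 1 = 2464 = 2^5 · 77, so s = 5 and d = 77.
x_0 = 7^77 mod 2465 = 2437.
x_1 = 2437^2 mod 2465 = 784.
x_2 = 784^2 mod 2465 = 871.
x_3 = 871^2 mod 2465 = 1886.

1886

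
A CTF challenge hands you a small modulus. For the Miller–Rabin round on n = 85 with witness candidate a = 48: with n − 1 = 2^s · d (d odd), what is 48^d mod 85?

63

n − 1 = 84 = 2^2 · 21, so s = 2 and d = 21.
Repeated squaring mod 85: 48^1 ≡ 48, 48^2 ≡ 9, 48^4 ≡ 81, 48^8 ≡ 16, 48^16 ≡ 1.
21 = 16 + 4 + 1, so 48^21 ≡ 1·81·48 ≡ 63 (mod 85).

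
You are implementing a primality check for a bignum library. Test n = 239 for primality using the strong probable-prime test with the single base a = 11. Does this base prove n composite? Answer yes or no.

no

n − 1 = 238 = 2^1 · 119, so s = 1 and d = 119.
x_0 = 11^119 mod 239 = 1.
x_0 = 1, so 11 is not a witness.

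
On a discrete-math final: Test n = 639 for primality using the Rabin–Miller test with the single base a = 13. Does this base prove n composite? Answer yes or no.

n − 1 = 638 = 2^1 · 319, so s = 1 and d = 319.
x_0 = 13^319 mod 639 = 265.
x_0 ∉ {1, 638} and s = 1, so 13 is a Miller–Rabin witness and 639 is composite.

yes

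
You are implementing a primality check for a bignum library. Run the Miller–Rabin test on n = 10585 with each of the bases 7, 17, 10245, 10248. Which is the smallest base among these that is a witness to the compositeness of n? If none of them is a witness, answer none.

7

n − 1 = 10584 = 2^3 · 1323, so s = 3 and d = 1323.
Base 7: x_0 = 7^1323 mod 10585 = 5453. x_0 is neither 1 nor 10584, so continue squaring. x_1 = 5453^2 mod 10585 = 1944. x_2 = 1944^2 mod 10585 = 291. Reached i = s−1 = 2 without hitting −1: 7 is a Miller–Rabin witness and 10585 is composite.
Base 17: x_0 = 17^1323 mod 10585 = 4913. x_0 is neither 1 nor 10584, so continue squaring. x_1 = 4913^2 mod 10585 = 3769. x_2 = 3769^2 mod 10585 = 291. Reached i = s−1 = 2 without hitting −1: 17 is a Miller–Rabin witness and 10585 is composite.
Base 10245: x_0 = 10245^1323 mod 10585 = 4280. x_0 is neither 1 nor 10584, so continue squaring. x_1 = 4280^2 mod 10585 = 6350. x_2 = 6350^2 mod 10585 = 4235. Reached i = s−1 = 2 without hitting −1: 10245 is a Miller–Rabin witness and 10585 is composite.
Base 10248: x_0 = 10248^1323 mod 10585 = 4942. x_0 is neither 1 nor 10584, so continue squaring. x_1 = 4942^2 mod 10585 = 3769. x_2 = 3769^2 mod 10585 = 291. Reached i = s−1 = 2 without hitting −1: 10248 is a Miller–Rabin witness and 10585 is composite.
The smallest witness among the given bases is 7.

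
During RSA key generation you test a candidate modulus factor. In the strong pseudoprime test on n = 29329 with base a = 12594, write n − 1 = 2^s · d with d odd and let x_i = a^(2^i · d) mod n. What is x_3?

n − 1 = 29328 = 2^4 · 1833, so s = 4 and d = 1833.
x_0 = 12594^1833 mod 29329 = 9835.
x_1 = 9835^2 mod 29329 = 183.
x_2 = 183^2 mod 29329 = 4160.
x_3 = 4160^2 mod 29329 = 1490.

1490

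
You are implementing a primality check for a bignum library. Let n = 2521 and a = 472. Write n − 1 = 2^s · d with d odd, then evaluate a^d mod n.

2362

n − 1 = 2520 = 2^3 · 315, so s = 3 and d = 315.
Repeated squaring mod 2521: 472^1 ≡ 472, 472^2 ≡ 936, 472^4 ≡ 1309, 472^8 ≡ 1722, 472^16 ≡ 588, 472^32 ≡ 367, 472^64 ≡ 1076, 472^128 ≡ 637, 472^256 ≡ 2409.
315 = 256 + 32 + 16 + 8 + 2 + 1, so 472^315 ≡ 2409·367·588·1722·936·472 ≡ 2362 (mod 2521).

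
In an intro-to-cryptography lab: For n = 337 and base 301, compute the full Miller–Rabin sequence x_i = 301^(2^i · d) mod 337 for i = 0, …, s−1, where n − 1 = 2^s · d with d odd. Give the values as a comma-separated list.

n − 1 = 336 = 2^4 · 21, so s = 4 and d = 21.
x_0 = 301^21 mod 337 = 189.
x_1 = 189^2 mod 337 = 336.
x_2 = 336^2 mod 337 = 1.
x_3 = 1^2 mod 337 = 1.

189, 336, 1, 1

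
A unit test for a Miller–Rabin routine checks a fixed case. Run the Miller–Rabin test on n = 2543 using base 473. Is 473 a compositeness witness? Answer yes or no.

no

n − 1 = 2542 = 2^1 · 1271, so s = 1 and d = 1271.
By repeated squaring, 473^1271 ≡ 2542 (mod 2543).
x_0 = 473^1271 mod 2543 = 2542.
x_0 = 2542 ≡ −1, so 473 is not a witness.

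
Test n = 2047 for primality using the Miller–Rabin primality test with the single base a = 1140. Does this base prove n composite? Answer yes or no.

yes

n − 1 = 2046 = 2^1 · 1023, so s = 1 and d = 1023.
By repeated squaring, 1140^1023 ≡ 1013 (mod 2047).
x_0 = 1140^1023 mod 2047 = 1013.
x_0 ∉ {1, 2046} and s = 1, so 1140 is a Miller–Rabin witness and 2047 is composite.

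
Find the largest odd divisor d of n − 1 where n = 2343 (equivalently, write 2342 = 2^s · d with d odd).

1171

Halving: 2342 → 1171; 1171 is odd.
So 2342 = 2^1 · 1171.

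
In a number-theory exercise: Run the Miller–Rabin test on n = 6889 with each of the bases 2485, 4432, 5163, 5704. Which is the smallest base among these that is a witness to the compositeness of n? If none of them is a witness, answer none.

n − 1 = 6888 = 2^3 · 861, so s = 3 and d = 861.
Base 2485: x_0 = 2485^861 mod 6889 = 748. x_0 is neither 1 nor 6888, so continue squaring. x_1 = 748^2 mod 6889 = 1495. x_2 = 1495^2 mod 6889 = 2989. Reached i = s−1 = 2 without hitting −1: 2485 is a Miller–Rabin witness and 6889 is composite.
Base 4432: x_0 = 4432^861 mod 6889 = 6392. x_0 is neither 1 nor 6888, so continue squaring. x_1 = 6392^2 mod 6889 = 5894. x_2 = 5894^2 mod 6889 = 4898. Reached i = s−1 = 2 without hitting −1: 4432 is a Miller–Rabin witness and 6889 is composite.
Base 5163: x_0 = 5163^861 mod 6889 = 2076. x_0 is neither 1 nor 6888, so continue squaring. x_1 = 2076^2 mod 6889 = 4151. x_2 = 4151^2 mod 6889 = 1412. Reached i = s−1 = 2 without hitting −1: 5163 is a Miller–Rabin witness and 6889 is composite.
Base 5704: x_0 = 5704^861 mod 6889 = 1742. x_0 is neither 1 nor 6888, so continue squaring. x_1 = 1742^2 mod 6889 = 3404. x_2 = 3404^2 mod 6889 = 6807. Reached i = s−1 = 2 without hitting −1: 5704 is a Miller–Rabin witness and 6889 is composite.
The smallest witness among the given bases is 2485.

2485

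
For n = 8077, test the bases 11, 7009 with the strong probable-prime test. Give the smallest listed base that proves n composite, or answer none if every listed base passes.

11

n − 1 = 8076 = 2^2 · 2019, so s = 2 and d = 2019.
Base 11: x_0 = 11^2019 mod 8077 = 518. x_0 is neither 1 nor 8076, so continue squaring. x_1 = 518^2 mod 8077 = 1783. Reached i = s−1 = 1 without hitting −1: 11 is a Miller–Rabin witness and 8077 is composite.
Base 7009: x_0 = 7009^2019 mod 8077 = 6211. x_0 is neither 1 nor 8076, so continue squaring. x_1 = 6211^2 mod 8077 = 769. Reached i = s−1 = 1 without hitting −1: 7009 is a Miller–Rabin witness and 8077 is composite.
The smallest witness among the given bases is 11.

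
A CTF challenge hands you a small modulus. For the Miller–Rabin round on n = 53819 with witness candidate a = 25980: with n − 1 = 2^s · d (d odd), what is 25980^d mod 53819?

n − 1 = 53818 = 2^1 · 26909, so s = 1 and d = 26909.
25980^26909 mod 53819 = 1.

1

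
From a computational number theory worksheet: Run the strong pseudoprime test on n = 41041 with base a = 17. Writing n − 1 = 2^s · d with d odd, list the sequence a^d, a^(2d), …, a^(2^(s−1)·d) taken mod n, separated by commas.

33032, 38039, 24025, 1

n − 1 = 41040 = 2^4 · 2565, so s = 4 and d = 2565.
x_0 = 17^2565 mod 41041 = 33032.
x_1 = 33032^2 mod 41041 = 38039.
x_2 = 38039^2 mod 41041 = 24025.
x_3 = 24025^2 mod 41041 = 1.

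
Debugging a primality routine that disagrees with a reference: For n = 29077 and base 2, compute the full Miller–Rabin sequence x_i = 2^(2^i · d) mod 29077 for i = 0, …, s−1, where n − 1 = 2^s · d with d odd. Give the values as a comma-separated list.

n − 1 = 29076 = 2^2 · 7269, so s = 2 and d = 7269.
x_0 = 2^7269 mod 29077 = 26099.
x_1 = 26099^2 mod 29077 = 29076.

26099, 29076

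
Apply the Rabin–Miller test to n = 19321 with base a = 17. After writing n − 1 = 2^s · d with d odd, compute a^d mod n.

n − 1 = 19320 = 2^3 · 2415, so s = 3 and d = 2415.
17^2415 mod 19321 = 18486.

18486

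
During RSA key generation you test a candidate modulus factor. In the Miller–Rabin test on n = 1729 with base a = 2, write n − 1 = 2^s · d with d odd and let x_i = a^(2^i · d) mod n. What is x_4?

1

n − 1 = 1728 = 2^6 · 27, so s = 6 and d = 27.
x_0 = 2^27 mod 1729 = 645.
x_1 = 645^2 mod 1729 = 1065.
x_2 = 1065^2 mod 1729 = 1.
x_3 = 1^2 mod 1729 = 1.
x_4 = 1^2 mod 1729 = 1.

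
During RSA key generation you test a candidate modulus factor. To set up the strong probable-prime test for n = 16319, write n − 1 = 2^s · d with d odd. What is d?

Halving: 16318 → 8159; 8159 is odd.
So 16318 = 2^1 · 8159.

8159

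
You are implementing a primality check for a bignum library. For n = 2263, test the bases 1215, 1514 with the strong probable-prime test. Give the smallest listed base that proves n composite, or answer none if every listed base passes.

n − 1 = 2262 = 2^1 · 1131, so s = 1 and d = 1131.
Base 1215: x_0 = 1215^1131 mod 2263 = 650. x_0 ∉ {1, 2262} and s = 1, so 1215 is a Miller–Rabin witness and 2263 is composite.
Base 1514: x_0 = 1514^1131 mod 2263 = 681. x_0 ∉ {1, 2262} and s = 1, so 1514 is a Miller–Rabin witness and 2263 is composite.
The smallest witness among the given bases is 1215.

1215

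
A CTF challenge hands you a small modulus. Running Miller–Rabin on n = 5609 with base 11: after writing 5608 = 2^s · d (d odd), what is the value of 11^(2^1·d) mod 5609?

n − 1 = 5608 = 2^3 · 701, so s = 3 and d = 701.
Repeated squaring mod 5609: 11^1 ≡ 11, 11^2 ≡ 121, 11^4 ≡ 3423, 11^8 ≡ 5337, 11^16 ≡ 1067, 11^32 ≡ 5471, 11^64 ≡ 2217, 11^128 ≡ 1605, 11^256 ≡ 1494, 11^512 ≡ 5263.
701 = 512 + 128 + 32 + 16 + 8 + 4 + 1, so 11^701 ≡ 5263·1605·5471·1067·5337·3423·11 ≡ 4697 (mod 5609).
x_0 = 4697.
x_1 = 4697^2 mod 5609 = 1612.

1612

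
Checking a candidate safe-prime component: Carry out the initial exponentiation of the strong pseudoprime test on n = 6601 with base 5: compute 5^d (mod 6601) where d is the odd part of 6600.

3863

n − 1 = 6600 = 2^3 · 825, so s = 3 and d = 825.
Repeated squaring mod 6601: 5^1 ≡ 5, 5^2 ≡ 25, 5^4 ≡ 625, 5^8 ≡ 1166, 5^16 ≡ 6351, 5^32 ≡ 3091, 5^64 ≡ 2634, 5^128 ≡ 305, 5^256 ≡ 611, 5^512 ≡ 3665.
825 = 512 + 256 + 32 + 16 + 8 + 1, so 5^825 ≡ 3665·611·3091·6351·1166·5 ≡ 3863 (mod 6601).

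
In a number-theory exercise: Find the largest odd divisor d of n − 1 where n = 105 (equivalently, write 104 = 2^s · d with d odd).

Halving: 104 → 52 → 26 → 13; 13 is odd.
So 104 = 2^3 · 13.

13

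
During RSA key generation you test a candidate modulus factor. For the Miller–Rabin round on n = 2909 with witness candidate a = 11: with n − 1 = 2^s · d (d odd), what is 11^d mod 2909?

2908

n − 1 = 2908 = 2^2 · 727, so s = 2 and d = 727.
11^727 mod 2909 = 2908.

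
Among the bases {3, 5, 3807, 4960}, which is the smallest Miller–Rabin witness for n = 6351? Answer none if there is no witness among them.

3

n − 1 = 6350 = 2^1 · 3175, so s = 1 and d = 3175.
Base 3: x_0 = 3^3175 mod 6351 = 2625. x_0 ∉ {1, 6350} and s = 1, so 3 is a Miller–Rabin witness and 6351 is composite.
Base 5: x_0 = 5^3175 mod 6351 = 6074. x_0 ∉ {1, 6350} and s = 1, so 5 is a Miller–Rabin witness and 6351 is composite.
Base 3807: x_0 = 3807^3175 mod 6351 = 5223. x_0 ∉ {1, 6350} and s = 1, so 3807 is a Miller–Rabin witness and 6351 is composite.
Base 4960: x_0 = 4960^3175 mod 6351 = 4786. x_0 ∉ {1, 6350} and s = 1, so 4960 is a Miller–Rabin witness and 6351 is composite.
The smallest witness among the given bases is 3.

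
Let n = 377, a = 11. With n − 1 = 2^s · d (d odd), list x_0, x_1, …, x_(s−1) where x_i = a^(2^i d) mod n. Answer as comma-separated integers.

n − 1 = 376 = 2^3 · 47, so s = 3 and d = 47.
x_0 = 11^47 mod 377 = 305.
x_1 = 305^2 mod 377 = 283.
x_2 = 283^2 mod 377 = 165.

305, 283, 165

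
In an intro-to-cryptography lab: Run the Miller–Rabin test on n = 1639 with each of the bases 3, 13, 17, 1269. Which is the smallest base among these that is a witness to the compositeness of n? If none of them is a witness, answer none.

3

n − 1 = 1638 = 2^1 · 819, so s = 1 and d = 819.
Base 3: x_0 = 3^819 mod 1639 = 1247. x_0 ∉ {1, 1638} and s = 1, so 3 is a Miller–Rabin witness and 1639 is composite.
Base 13: x_0 = 13^819 mod 1639 = 611. x_0 ∉ {1, 1638} and s = 1, so 13 is a Miller–Rabin witness and 1639 is composite.
Base 17: x_0 = 17^819 mod 1639 = 1377. x_0 ∉ {1, 1638} and s = 1, so 17 is a Miller–Rabin witness and 1639 is composite.
Base 1269: x_0 = 1269^819 mod 1639 = 652. x_0 ∉ {1, 1638} and s = 1, so 1269 is a Miller–Rabin witness and 1639 is composite.
The smallest witness among the given bases is 3.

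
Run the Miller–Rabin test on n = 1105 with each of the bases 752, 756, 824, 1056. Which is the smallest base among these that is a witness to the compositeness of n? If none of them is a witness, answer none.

n − 1 = 1104 = 2^4 · 69, so s = 4 and d = 69.
Base 752: x_0 = 752^69 mod 1105 = 242. x_0 is neither 1 nor 1104, so continue squaring. x_1 = 242^2 mod 1105 = 1104. x_1 ≡ −1, so 752 is not a witness.
Base 756: x_0 = 756^69 mod 1105 = 876. x_0 is neither 1 nor 1104, so continue squaring. x_1 = 876^2 mod 1105 = 506. x_2 = 506^2 mod 1105 = 781. x_3 = 781^2 mod 1105 = 1. x_3 = 1 but x_2 ≠ ±1, a nontrivial square root of 1 — 756 is a witness and 1105 is composite.
Base 824: x_0 = 824^69 mod 1105 = 434. x_0 is neither 1 nor 1104, so continue squaring. x_1 = 434^2 mod 1105 = 506. x_2 = 506^2 mod 1105 = 781. x_3 = 781^2 mod 1105 = 1. x_3 = 1 but x_2 ≠ ±1, a nontrivial square root of 1 — 824 is a witness and 1105 is composite.
Base 1056: x_0 = 1056^69 mod 1105 = 66. x_0 is neither 1 nor 1104, so continue squaring. x_1 = 66^2 mod 1105 = 1041. x_2 = 1041^2 mod 1105 = 781. x_3 = 781^2 mod 1105 = 1. x_3 = 1 but x_2 ≠ ±1, a nontrivial square root of 1 — 1056 is a witness and 1105 is composite.
The smallest witness among the given bases is 756.

756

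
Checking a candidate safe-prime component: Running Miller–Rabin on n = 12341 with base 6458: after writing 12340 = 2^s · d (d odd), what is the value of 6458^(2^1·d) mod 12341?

11356

n − 1 = 12340 = 2^2 · 3085, so s = 2 and d = 3085.
x_0 = 6458^3085 mod 12341 = 2797.
x_1 = 2797^2 mod 12341 = 11356.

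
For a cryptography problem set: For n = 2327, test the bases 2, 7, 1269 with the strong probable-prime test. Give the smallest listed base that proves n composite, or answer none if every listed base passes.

n − 1 = 2326 = 2^1 · 1163, so s = 1 and d = 1163.
Base 2: x_0 = 2^1163 mod 2327 = 1905. x_0 ∉ {1, 2326} and s = 1, so 2 is a Miller–Rabin witness and 2327 is composite.
Base 7: x_0 = 7^1163 mod 2327 = 1744. x_0 ∉ {1, 2326} and s = 1, so 7 is a Miller–Rabin witness and 2327 is composite.
Base 1269: x_0 = 1269^1163 mod 2327 = 83. x_0 ∉ {1, 2326} and s = 1, so 1269 is a Miller–Rabin witness and 2327 is composite.
The smallest witness among the given bases is 2.

2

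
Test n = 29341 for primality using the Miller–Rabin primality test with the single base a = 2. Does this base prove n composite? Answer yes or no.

n − 1 = 29340 = 2^2 · 7335, so s = 2 and d = 7335.
By repeated squaring, 2^7335 ≡ 26424 (mod 29341).
x_0 = 2^7335 mod 29341 = 26424.
x_0 is neither 1 nor 29340, so continue squaring.
x_1 = 26424^2 mod 29341 = 29340.
x_1 ≡ −1, so 2 is not a witness.

no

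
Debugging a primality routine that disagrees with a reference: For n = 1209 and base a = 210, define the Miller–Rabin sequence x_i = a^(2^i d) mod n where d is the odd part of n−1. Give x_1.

576

n − 1 = 1208 = 2^3 · 151, so s = 3 and d = 151.
x_0 = 210^151 mod 1209 = 24.
x_1 = 24^2 mod 1209 = 576.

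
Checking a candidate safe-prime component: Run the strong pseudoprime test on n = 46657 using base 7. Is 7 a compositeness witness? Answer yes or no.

yes

n − 1 = 46656 = 2^6 · 729, so s = 6 and d = 729.
Repeated squaring mod 46657: 7^1 ≡ 7, 7^2 ≡ 49, 7^4 ≡ 2401, 7^8 ≡ 25990, 7^16 ≡ 26711, 7^32 ≡ 45334, 7^64 ≡ 24020, 7^128 ≡ 46595, 7^256 ≡ 3844, 7^512 ≡ 32724.
729 = 512 + 128 + 64 + 16 + 8 + 1, so 7^729 ≡ 32724·46595·24020·26711·25990·7 ≡ 31858 (mod 46657).
x_0 = 7^729 mod 46657 = 31858.
x_0 is neither 1 nor 46656, so continue squaring.
x_1 = 31858^2 mod 46657 = 2443.
x_2 = 2443^2 mod 46657 = 42810.
x_3 = 42810^2 mod 46657 = 9140.
x_4 = 9140^2 mod 46657 = 23570.
x_5 = 23570^2 mod 46657 = 1.
x_5 = 1 but x_4 ≠ ±1, a nontrivial square root of 1 — 7 is a witness and 46657 is composite.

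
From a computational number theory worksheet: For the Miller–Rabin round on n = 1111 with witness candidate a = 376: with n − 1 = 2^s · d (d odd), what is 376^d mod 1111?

n − 1 = 1110 = 2^1 · 555, so s = 1 and d = 555.
By repeated squaring, 376^555 ≡ 978 (mod 1111).

978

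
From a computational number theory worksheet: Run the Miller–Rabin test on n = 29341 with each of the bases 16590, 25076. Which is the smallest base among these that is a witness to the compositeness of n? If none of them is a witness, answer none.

none

n − 1 = 29340 = 2^2 · 7335, so s = 2 and d = 7335.
Base 16590: x_0 = 16590^7335 mod 29341 = 15361. x_0 is neither 1 nor 29340, so continue squaring. x_1 = 15361^2 mod 29341 = 29340. x_1 ≡ −1, so 16590 is not a witness.
Base 25076: x_0 = 25076^7335 mod 29341 = 29340. x_0 = 29340 ≡ −1, so 25076 is not a witness.
No listed base is a witness for 29341.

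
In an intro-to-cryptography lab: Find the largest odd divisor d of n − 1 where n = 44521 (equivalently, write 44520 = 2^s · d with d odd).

5565

Halving: 44520 → 22260 → 11130 → 5565; 5565 is odd.
So 44520 = 2^3 · 5565.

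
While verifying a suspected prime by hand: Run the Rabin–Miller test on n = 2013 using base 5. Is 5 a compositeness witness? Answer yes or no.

n − 1 = 2012 = 2^2 · 503, so s = 2 and d = 503.
Repeated squaring mod 2013: 5^1 ≡ 5, 5^2 ≡ 25, 5^4 ≡ 625, 5^8 ≡ 103, 5^16 ≡ 544, 5^32 ≡ 25, 5^64 ≡ 625, 5^128 ≡ 103, 5^256 ≡ 544.
503 = 256 + 128 + 64 + 32 + 16 + 4 + 2 + 1, so 5^503 ≡ 544·103·625·25·544·625·25·5 ≡ 1544 (mod 2013).
x_0 = 5^503 mod 2013 = 1544.
x_0 is neither 1 nor 2012, so continue squaring.
x_1 = 1544^2 mod 2013 = 544.
Reached i = s−1 = 1 without hitting −1: 5 is a Miller–Rabin witness and 2013 is composite.

yes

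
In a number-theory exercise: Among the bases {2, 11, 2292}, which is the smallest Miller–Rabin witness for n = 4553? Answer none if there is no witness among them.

n − 1 = 4552 = 2^3 · 569, so s = 3 and d = 569.
Base 2: x_0 = 2^569 mod 4553 = 2571. x_0 is neither 1 nor 4552, so continue squaring. x_1 = 2571^2 mod 4553 = 3638. x_2 = 3638^2 mod 4553 = 4026. Reached i = s−1 = 2 without hitting −1: 2 is a Miller–Rabin witness and 4553 is composite.
Base 11: x_0 = 11^569 mod 4553 = 2583. x_0 is neither 1 nor 4552, so continue squaring. x_1 = 2583^2 mod 4553 = 1744. x_2 = 1744^2 mod 4553 = 132. Reached i = s−1 = 2 without hitting −1: 11 is a Miller–Rabin witness and 4553 is composite.
Base 2292: x_0 = 2292^569 mod 4553 = 2582. x_0 is neither 1 nor 4552, so continue squaring. x_1 = 2582^2 mod 4553 = 1132. x_2 = 1132^2 mod 4553 = 2031. Reached i = s−1 = 2 without hitting −1: 2292 is a Miller–Rabin witness and 4553 is composite.
The smallest witness among the given bases is 2.

2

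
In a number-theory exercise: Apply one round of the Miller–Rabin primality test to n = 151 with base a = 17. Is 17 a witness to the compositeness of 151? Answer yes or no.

n − 1 = 150 = 2^1 · 75, so s = 1 and d = 75.
x_0 = 17^75 mod 151 = 1.
x_0 = 1, so 17 is not a witness.

no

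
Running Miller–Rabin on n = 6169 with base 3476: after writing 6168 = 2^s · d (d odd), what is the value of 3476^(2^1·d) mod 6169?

n − 1 = 6168 = 2^3 · 771, so s = 3 and d = 771.
x_0 = 3476^771 mod 6169 = 5770.
x_1 = 5770^2 mod 6169 = 4976.

4976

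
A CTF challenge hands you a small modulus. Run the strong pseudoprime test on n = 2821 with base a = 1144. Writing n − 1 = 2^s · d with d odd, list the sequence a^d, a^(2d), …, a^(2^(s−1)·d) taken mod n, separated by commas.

559, 2171

n − 1 = 2820 = 2^2 · 705, so s = 2 and d = 705.
x_0 = 1144^705 mod 2821 = 559.
x_1 = 559^2 mod 2821 = 2171.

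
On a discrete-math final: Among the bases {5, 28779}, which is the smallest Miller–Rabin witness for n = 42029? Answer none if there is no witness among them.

n − 1 = 42028 = 2^2 · 10507, so s = 2 and d = 10507.
Base 5: x_0 = 5^10507 mod 42029 = 29752. x_0 is neither 1 nor 42028, so continue squaring. x_1 = 29752^2 mod 42029 = 8735. Reached i = s−1 = 1 without hitting −1: 5 is a Miller–Rabin witness and 42029 is composite.
Base 28779: x_0 = 28779^10507 mod 42029 = 28779. x_0 is neither 1 nor 42028, so continue squaring. x_1 = 28779^2 mod 42029 = 7367. Reached i = s−1 = 1 without hitting −1: 28779 is a Miller–Rabin witness and 42029 is composite.
The smallest witness among the given bases is 5.

5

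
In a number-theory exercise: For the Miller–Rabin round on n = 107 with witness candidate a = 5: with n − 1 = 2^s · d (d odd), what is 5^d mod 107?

n − 1 = 106 = 2^1 · 53, so s = 1 and d = 53.
By repeated squaring, 5^53 ≡ 106 (mod 107).

106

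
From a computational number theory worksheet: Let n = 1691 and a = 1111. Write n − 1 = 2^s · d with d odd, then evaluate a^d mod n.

1480

n − 1 = 1690 = 2^1 · 845, so s = 1 and d = 845.
Repeated squaring mod 1691: 1111^1 ≡ 1111, 1111^2 ≡ 1582, 1111^4 ≡ 44, 1111^8 ≡ 245, 1111^16 ≡ 840, 1111^32 ≡ 453, 1111^64 ≡ 598, 1111^128 ≡ 803, 1111^256 ≡ 538, 1111^512 ≡ 283.
845 = 512 + 256 + 64 + 8 + 4 + 1, so 1111^845 ≡ 283·538·598·245·44·1111 ≡ 1480 (mod 1691).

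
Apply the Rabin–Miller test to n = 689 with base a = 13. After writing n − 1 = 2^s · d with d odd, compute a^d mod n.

312

n − 1 = 688 = 2^4 · 43, so s = 4 and d = 43.
13^43 mod 689 = 312.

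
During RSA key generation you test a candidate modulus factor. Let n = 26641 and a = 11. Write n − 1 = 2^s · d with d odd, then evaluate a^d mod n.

13107

n − 1 = 26640 = 2^4 · 1665, so s = 4 and d = 1665.
11^1665 mod 26641 = 13107.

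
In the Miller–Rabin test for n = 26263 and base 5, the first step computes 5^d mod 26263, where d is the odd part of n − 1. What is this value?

n − 1 = 26262 = 2^1 · 13131, so s = 1 and d = 13131.
5^13131 mod 26263 = 26262.

26262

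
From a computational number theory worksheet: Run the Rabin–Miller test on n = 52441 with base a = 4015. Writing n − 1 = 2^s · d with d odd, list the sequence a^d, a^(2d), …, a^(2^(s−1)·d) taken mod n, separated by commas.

1481, 43280, 18321

n − 1 = 52440 = 2^3 · 6555, so s = 3 and d = 6555.
x_0 = 4015^6555 mod 52441 = 1481.
x_1 = 1481^2 mod 52441 = 43280.
x_2 = 43280^2 mod 52441 = 18321.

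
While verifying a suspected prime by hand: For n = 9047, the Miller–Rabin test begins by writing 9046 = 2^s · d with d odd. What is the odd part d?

Halving: 9046 → 4523; 4523 is odd.
So 9046 = 2^1 · 4523.

4523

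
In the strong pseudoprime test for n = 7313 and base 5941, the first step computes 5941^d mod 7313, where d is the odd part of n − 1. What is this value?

7203

n − 1 = 7312 = 2^4 · 457, so s = 4 and d = 457.
Repeated squaring mod 7313: 5941^1 ≡ 5941, 5941^2 ≡ 2943, 5941^4 ≡ 2657, 5941^8 ≡ 2604, 5941^16 ≡ 1665, 5941^32 ≡ 598, 5941^64 ≡ 6580, 5941^128 ≡ 3440, 5941^256 ≡ 1166.
457 = 256 + 128 + 64 + 8 + 1, so 5941^457 ≡ 1166·3440·6580·2604·5941 ≡ 7203 (mod 7313).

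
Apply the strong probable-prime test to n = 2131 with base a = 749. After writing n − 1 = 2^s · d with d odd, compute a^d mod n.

n − 1 = 2130 = 2^1 · 1065, so s = 1 and d = 1065.
Repeated squaring mod 2131: 749^1 ≡ 749, 749^2 ≡ 548, 749^4 ≡ 1964, 749^8 ≡ 186, 749^16 ≡ 500, 749^32 ≡ 673, 749^64 ≡ 1157, 749^128 ≡ 381, 749^256 ≡ 253, 749^512 ≡ 79, 749^1024 ≡ 1979.
1065 = 1024 + 32 + 8 + 1, so 749^1065 ≡ 1979·673·186·749 ≡ 1 (mod 2131).

1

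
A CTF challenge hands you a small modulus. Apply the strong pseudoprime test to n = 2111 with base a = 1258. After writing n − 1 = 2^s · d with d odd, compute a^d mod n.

1

n − 1 = 2110 = 2^1 · 1055, so s = 1 and d = 1055.
Repeated squaring mod 2111: 1258^1 ≡ 1258, 1258^2 ≡ 1425, 1258^4 ≡ 1954, 1258^8 ≡ 1428, 1258^16 ≡ 2069, 1258^32 ≡ 1764, 1258^64 ≡ 82, 1258^128 ≡ 391, 1258^256 ≡ 889, 1258^512 ≡ 807, 1258^1024 ≡ 1061.
1055 = 1024 + 16 + 8 + 4 + 2 + 1, so 1258^1055 ≡ 1061·2069·1428·1954·1425·1258 ≡ 1 (mod 2111).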